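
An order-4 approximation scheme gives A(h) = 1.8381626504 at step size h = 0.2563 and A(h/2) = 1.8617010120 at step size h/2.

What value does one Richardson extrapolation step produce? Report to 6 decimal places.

r = 4: numerator weight 16, denominator 15.
Weighted: 29.7872161920 − 1.8381626504 = 27.9490535416
Denominator 16 − 1 = 15.
R = 27.9490535416/15 = 1.8632702361
Gap between inputs: 2.354e-02; correction applied: +0.0015692241.

1.863270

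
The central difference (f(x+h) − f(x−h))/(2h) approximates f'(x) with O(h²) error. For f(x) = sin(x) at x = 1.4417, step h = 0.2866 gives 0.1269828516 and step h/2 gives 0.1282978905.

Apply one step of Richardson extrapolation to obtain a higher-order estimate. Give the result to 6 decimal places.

Leading term ∝ h^2; use weight 4 = 2^2.
Difference of the inputs: 0.1282978905 − 0.1269828516 = 0.0013150389
Divide by 2^2 − 1 = 3: 0.0013150389/3 = 0.0004383463
R = A(h/2) + (A(h/2) − A(h))/3 = 0.1282978905 + 0.0004383463 = 0.1287362368
Shift from A(h/2): +0.0004383463.

0.128736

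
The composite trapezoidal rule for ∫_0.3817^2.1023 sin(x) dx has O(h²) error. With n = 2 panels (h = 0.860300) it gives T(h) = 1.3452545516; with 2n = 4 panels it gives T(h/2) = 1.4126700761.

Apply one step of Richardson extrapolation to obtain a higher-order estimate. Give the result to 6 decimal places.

With r = 2 the leading error scales as h^2, so the weight is 2^2 = 4.
2^2×A(h/2) = 5.6506803044; minus A(h) gives 4.3054257528.
Divide by 2^2 − 1 = 3.
4.3054257528 ÷ 3 = 1.4351419176
Gap between inputs: 6.742e-02; correction applied: +0.0224718415.

1.435142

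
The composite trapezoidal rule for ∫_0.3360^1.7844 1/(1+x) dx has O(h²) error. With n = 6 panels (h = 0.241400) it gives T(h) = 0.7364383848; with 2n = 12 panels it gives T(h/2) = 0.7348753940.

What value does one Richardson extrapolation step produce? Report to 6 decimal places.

0.734354

Leading term ∝ h^2; use weight 4 = 2^2.
Numerator 4 × A(h/2) − A(h) = 4 × 0.7348753940 − 0.7364383848 = 2.2030631912
2.2030631912 ÷ 3 = 0.7343543971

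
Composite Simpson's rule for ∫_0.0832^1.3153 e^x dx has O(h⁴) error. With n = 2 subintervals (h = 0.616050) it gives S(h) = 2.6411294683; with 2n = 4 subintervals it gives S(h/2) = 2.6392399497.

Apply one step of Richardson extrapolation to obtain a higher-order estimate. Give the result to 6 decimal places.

Order 4 gives 2^r = 16 and 2^r − 1 = 15.
Weighted: 42.2278391952 − 2.6411294683 = 39.5867097269
Divide by 2^4 − 1 = 15.
R = 39.5867097269/15 = 2.6391139818

2.639114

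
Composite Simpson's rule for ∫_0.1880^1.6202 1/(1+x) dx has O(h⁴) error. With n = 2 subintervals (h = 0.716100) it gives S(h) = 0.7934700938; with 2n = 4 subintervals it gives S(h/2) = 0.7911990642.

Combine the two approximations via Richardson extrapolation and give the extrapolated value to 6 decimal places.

0.791048

The method has order 4: 2^4 = 16.
16·0.7911990642 = 12.6591850272; subtract 0.7934700938 → 11.8657149334
R = 11.8657149334/15 = 0.7910476622
Gap between inputs: 2.271e-03; correction applied: −0.0001514020.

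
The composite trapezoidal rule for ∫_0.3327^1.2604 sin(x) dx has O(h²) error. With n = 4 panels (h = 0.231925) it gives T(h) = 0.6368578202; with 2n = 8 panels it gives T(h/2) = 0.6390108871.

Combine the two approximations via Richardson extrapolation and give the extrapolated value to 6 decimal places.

Leading term ∝ h^2; use weight 4 = 2^2.
Top: 4(0.6390108871) − (0.6368578202) = 1.9191857282
(4 × 0.6390108871 − 0.6368578202)/(4 − 1) = 0.6397285761

0.639729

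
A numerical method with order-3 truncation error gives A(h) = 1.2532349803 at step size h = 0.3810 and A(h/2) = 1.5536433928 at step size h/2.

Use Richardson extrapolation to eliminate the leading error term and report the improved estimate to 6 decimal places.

1.596559

With r = 3 the leading error scales as h^3, so the weight is 2^3 = 8.
Weighted: 12.4291471424 − 1.2532349803 = 11.1759121621
Denominator 8 − 1 = 7.
Result: 1.5965588803
Gap between inputs: 3.004e-01; correction applied: +0.0429154875.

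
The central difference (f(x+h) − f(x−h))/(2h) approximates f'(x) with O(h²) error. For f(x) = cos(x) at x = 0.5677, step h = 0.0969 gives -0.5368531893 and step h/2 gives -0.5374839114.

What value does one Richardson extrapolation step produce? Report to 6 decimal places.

-0.537694

Method order is 2; weight 2^2 = 4.
Difference of the inputs: -0.5374839114 − (-0.5368531893) = -0.0006307221
Correction (A(h/2) − A(h))/(4 − 1) = (-0.0006307221)/3 = -0.0002102407
R = -0.5374839114 − 0.0002102407 = -0.5376941521
Gap between inputs: 6.307e-04; correction applied: −0.0002102407.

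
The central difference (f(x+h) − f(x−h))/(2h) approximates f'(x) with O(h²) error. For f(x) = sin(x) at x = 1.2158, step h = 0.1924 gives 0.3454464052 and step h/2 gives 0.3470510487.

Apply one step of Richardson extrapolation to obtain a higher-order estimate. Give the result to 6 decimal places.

Leading term ∝ h^2; use weight 4 = 2^2.
Top: 4(0.3470510487) − (0.3454464052) = 1.0427577896
(4×0.3470510487 − 0.3454464052)/(4 − 1) = 0.3475859299

0.347586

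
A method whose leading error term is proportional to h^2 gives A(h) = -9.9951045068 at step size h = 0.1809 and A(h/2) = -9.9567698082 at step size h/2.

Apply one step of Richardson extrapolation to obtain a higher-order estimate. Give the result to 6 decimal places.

With r = 2 the leading error scales as h^2, so the weight is 2^2 = 4.
Top: 4(-9.9567698082) − (-9.9951045068) = -29.8319747260
Divide by 2^2 − 1 = 3.
(4 × (-9.9567698082) − (-9.9951045068))/(4 − 1) = -9.9439915753
Correction |R − A(h/2)| = 1.278e-02; gap |A(h/2) − A(h)| = 3.833e-02.

-9.943992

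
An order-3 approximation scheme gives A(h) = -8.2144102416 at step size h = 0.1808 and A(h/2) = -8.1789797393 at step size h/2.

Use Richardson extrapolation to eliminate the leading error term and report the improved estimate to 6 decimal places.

The method has order 3: 2^3 = 8.
2^3×A(h/2) = -65.4318379144; minus A(h) gives -57.2174276728.
(8×(-8.1789797393) − (-8.2144102416))/(8 − 1) = -8.1739182390

-8.173918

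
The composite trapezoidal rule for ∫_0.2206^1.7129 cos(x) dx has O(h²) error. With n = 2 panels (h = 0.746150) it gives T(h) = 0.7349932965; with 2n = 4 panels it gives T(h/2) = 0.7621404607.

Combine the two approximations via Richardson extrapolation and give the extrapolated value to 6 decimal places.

With r = 2 the leading error scales as h^2, so the weight is 2^2 = 4.
4 × 0.7621404607 − 0.7349932965 = 2.3135685463
R = 2.3135685463/3 = 0.7711895154
Gap between inputs: 2.715e-02; correction applied: +0.0090490547.

0.771190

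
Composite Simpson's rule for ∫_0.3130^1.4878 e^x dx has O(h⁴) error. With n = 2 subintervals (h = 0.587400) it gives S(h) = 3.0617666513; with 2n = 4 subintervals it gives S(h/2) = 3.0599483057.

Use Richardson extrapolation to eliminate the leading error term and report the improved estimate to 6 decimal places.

Order 4 gives 2^r = 16 and 2^r − 1 = 15.
A(h/2) − A(h) = 3.0599483057 − 3.0617666513 = -0.0018183456
Correction (A(h/2) − A(h))/(16 − 1) = (-0.0018183456)/15 = -0.0001212230
R = 3.0599483057 − 0.0001212230 = 3.0598270827
Correction |R − A(h/2)| = 1.212e-04; gap |A(h/2) − A(h)| = 1.818e-03.

3.059827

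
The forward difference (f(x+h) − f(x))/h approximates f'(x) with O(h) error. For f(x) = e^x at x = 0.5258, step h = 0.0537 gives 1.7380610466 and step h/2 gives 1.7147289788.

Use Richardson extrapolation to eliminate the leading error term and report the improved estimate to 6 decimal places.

1.691397

With r = 1 the leading error scales as h^1, so the weight is 2^1 = 2.
2·1.7147289788 = 3.4294579576; subtract 1.7380610466 → 1.6913969110
Divide by 2^1 − 1 = 1.
1.6913969110 ÷ 1 = 1.6913969110
Shift from A(h/2): −0.0233320678.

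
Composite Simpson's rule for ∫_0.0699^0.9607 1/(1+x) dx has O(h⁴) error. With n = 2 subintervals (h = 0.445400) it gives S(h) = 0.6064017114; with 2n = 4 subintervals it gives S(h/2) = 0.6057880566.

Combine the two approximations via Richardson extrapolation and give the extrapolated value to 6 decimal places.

0.605747

r = 4, so 2^r = 16.
16 × 0.6057880566 = 9.6926089056; subtract 0.6064017114 → 9.0862071942
Extrapolated: 9.0862071942 / 15 = 0.6057471463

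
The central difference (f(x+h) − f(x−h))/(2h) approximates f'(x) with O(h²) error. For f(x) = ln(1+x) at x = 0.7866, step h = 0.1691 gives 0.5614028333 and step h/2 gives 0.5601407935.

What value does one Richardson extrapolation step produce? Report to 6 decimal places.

0.559720

r = 2: numerator weight 4, denominator 3.
4×0.5601407935 − 0.5614028333 = 1.6791603407
Divide by 2^2 − 1 = 3.
So the Richardson estimate is 0.5597201136.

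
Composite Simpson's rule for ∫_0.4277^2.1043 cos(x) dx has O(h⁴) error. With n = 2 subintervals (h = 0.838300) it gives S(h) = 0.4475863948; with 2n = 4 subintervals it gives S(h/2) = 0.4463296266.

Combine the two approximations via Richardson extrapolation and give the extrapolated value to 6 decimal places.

Order 4 gives 2^r = 16 and 2^r − 1 = 15.
A(h/2) − A(h) = 0.4463296266 − 0.4475863948 = -0.0012567682
Divide by 2^4 − 1 = 15: (-0.0012567682)/15 = -0.0000837845
R = A(h/2) + (A(h/2) − A(h))/15 = 0.4463296266 − 0.0000837845 = 0.4462458421
Shift from A(h/2): −0.0000837845.

0.446246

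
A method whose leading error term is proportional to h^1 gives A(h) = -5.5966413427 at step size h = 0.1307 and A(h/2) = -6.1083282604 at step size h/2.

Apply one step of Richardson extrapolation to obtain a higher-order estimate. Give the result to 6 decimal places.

-6.620015

The method has order 1: 2^1 = 2.
Weighted: (-12.2166565208) − (-5.5966413427) = -6.6200151781
(-6.6200151781) ÷ 1 = -6.6200151781
Gap between inputs: 5.117e-01; correction applied: −0.5116869177.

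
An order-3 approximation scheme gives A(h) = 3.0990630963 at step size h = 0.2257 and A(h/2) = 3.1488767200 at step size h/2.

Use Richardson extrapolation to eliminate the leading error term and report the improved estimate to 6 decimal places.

The method has order 3: 2^3 = 8.
Top: 8(3.1488767200) − (3.0990630963) = 22.0919506637
Denominator 8 − 1 = 7.
(8·3.1488767200 − 3.0990630963)/(8 − 1) = 3.1559929520
Gap between inputs: 4.981e-02; correction applied: +0.0071162320.

3.155993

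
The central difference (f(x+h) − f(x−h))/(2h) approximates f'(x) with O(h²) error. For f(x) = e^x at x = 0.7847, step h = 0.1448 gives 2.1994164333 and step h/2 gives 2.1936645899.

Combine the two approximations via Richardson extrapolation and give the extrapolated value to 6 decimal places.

The method has order 2: 2^2 = 4.
Difference of the inputs: 2.1936645899 − 2.1994164333 = -0.0057518434
Correction (A(h/2) − A(h))/(4 − 1) = (-0.0057518434)/3 = -0.0019172811
R = 2.1936645899 − 0.0019172811 = 2.1917473088
Shift from A(h/2): −0.0019172811.

2.191747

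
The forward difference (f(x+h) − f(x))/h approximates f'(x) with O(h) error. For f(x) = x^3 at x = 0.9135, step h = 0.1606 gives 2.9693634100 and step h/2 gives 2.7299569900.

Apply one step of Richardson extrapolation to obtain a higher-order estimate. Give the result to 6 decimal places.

Error is O(h^1); halving h shrinks it by 2^1 = 2.
2·2.7299569900 = 5.4599139800; 5.4599139800 − 2.9693634100 = 2.4905505700
Extrapolated: 2.4905505700 / 1 = 2.4905505700

2.490551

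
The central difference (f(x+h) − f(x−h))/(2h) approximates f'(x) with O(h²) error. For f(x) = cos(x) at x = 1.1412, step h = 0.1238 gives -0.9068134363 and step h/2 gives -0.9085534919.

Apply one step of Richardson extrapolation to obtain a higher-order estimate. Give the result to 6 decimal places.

Method order is 2; weight 2^2 = 4.
A(h/2) − A(h) = -0.9085534919 − (-0.9068134363) = -0.0017400556
Correction (A(h/2) − A(h))/(4 − 1) = (-0.0017400556)/3 = -0.0005800185
R = -0.9085534919 − 0.0005800185 = -0.9091335104
Shift from A(h/2): −0.0005800185.

-0.909134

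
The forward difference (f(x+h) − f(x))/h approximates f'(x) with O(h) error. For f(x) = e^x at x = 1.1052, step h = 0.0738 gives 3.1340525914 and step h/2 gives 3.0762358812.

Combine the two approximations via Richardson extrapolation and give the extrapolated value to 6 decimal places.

3.018419

Method order is 1; weight 2^1 = 2.
2×3.0762358812 − 3.1340525914 = 3.0184191710
3.0184191710 ÷ 1 = 3.0184191710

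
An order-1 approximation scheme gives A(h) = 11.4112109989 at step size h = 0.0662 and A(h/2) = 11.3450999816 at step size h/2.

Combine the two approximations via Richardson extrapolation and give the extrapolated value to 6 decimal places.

11.278989

Order 1 gives 2^r = 2 and 2^r − 1 = 1.
Weighted: 22.6901999632 − 11.4112109989 = 11.2789889643
Divide by 2^1 − 1 = 1.
So the Richardson estimate is 11.2789889643.
Gap between inputs: 6.611e-02; correction applied: −0.0661110173.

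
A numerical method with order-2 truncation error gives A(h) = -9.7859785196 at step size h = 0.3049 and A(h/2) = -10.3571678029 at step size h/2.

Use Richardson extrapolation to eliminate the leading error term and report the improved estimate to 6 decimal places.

-10.547564

Error is O(h^2); halving h shrinks it by 2^2 = 4.
4*(-10.3571678029) = -41.4286712116; (-41.4286712116) − (-9.7859785196) = -31.6426926920
(4*(-10.3571678029) − (-9.7859785196))/(4 − 1) = -10.5475642307
Shift from A(h/2): −0.1903964278.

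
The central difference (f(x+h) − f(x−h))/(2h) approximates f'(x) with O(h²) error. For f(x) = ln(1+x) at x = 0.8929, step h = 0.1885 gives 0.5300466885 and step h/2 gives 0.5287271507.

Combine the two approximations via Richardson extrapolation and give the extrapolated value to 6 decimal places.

0.528287

r = 2: numerator weight 4, denominator 3.
4×0.5287271507 = 2.1149086028; subtract 0.5300466885 → 1.5848619143
Denominator 4 − 1 = 3.
Result: 0.5282873048
Shift from A(h/2): −0.0004398459.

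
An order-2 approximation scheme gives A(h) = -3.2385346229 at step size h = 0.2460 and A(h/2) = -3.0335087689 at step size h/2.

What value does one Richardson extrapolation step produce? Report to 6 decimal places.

Method order is 2; weight 2^2 = 4.
2^2 × A(h/2) = -12.1340350756; minus A(h) gives -8.8955004527.
Denominator 4 − 1 = 3.
R = (-8.8955004527)/3 = -2.9651668176

-2.965167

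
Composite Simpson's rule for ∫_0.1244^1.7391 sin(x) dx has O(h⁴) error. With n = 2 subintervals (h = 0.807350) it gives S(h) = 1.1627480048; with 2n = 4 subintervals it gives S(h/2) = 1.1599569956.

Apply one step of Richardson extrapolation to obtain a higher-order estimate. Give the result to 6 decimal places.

Leading term ∝ h^4; use weight 16 = 2^4.
Numerator 16*A(h/2) − A(h) = 16*1.1599569956 − 1.1627480048 = 17.3965639248
R = 17.3965639248/15 = 1.1597709283

1.159771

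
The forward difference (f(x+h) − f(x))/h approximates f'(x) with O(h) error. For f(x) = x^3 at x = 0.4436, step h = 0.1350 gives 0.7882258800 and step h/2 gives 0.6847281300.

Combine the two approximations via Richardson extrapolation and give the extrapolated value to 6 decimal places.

0.581230

r = 1: numerator weight 2, denominator 1.
Difference of the inputs: 0.6847281300 − 0.7882258800 = -0.1034977500
Correction (A(h/2) − A(h))/(2 − 1) = (-0.1034977500)/1 = -0.1034977500
R = A(h/2) + (A(h/2) − A(h))/1 = 0.6847281300 − 0.1034977500 = 0.5812303800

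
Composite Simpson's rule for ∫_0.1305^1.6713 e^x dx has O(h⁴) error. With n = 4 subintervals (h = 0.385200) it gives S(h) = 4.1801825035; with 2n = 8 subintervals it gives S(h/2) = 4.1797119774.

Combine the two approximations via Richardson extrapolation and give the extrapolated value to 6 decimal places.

4.179681

Leading term ∝ h^4; use weight 16 = 2^4.
A(h/2) − A(h) = 4.1797119774 − 4.1801825035 = -0.0004705261
Correction (A(h/2) − A(h))/(16 − 1) = (-0.0004705261)/15 = -0.0000313684
R = A(h/2) + (A(h/2) − A(h))/15 = 4.1797119774 − 0.0000313684 = 4.1796806090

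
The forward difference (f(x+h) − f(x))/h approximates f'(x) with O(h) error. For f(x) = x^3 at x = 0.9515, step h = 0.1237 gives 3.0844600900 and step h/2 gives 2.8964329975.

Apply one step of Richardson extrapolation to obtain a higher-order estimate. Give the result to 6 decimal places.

r = 1, so 2^r = 2.
Difference of the inputs: 2.8964329975 − 3.0844600900 = -0.1880270925
Divide by 2^1 − 1 = 1: (-0.1880270925)/1 = -0.1880270925
R = A(h/2) + (A(h/2) − A(h))/1 = 2.8964329975 − 0.1880270925 = 2.7084059050
Gap between inputs: 1.880e-01; correction applied: −0.1880270925.

2.708406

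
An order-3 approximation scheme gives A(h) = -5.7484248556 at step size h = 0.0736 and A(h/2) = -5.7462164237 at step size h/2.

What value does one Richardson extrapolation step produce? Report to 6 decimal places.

The method has order 3: 2^3 = 8.
2^3*A(h/2) = -45.9697313896; minus A(h) gives -40.2213065340.
Extrapolated: (-40.2213065340) / 7 = -5.7459009334
Shift from A(h/2): +0.0003154903.

-5.745901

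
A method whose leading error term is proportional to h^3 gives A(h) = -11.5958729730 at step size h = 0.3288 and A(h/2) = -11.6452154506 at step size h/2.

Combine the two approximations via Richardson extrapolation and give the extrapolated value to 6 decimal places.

Leading term ∝ h^3; use weight 8 = 2^3.
Top: 8(-11.6452154506) − (-11.5958729730) = -81.5658506318
Denominator 8 − 1 = 7.
Result: -11.6522643760
Correction |R − A(h/2)| = 7.049e-03; gap |A(h/2) − A(h)| = 4.934e-02.

-11.652264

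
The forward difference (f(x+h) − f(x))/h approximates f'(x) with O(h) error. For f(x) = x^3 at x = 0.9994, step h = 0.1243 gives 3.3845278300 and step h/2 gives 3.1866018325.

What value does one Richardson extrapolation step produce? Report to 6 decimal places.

2.988676

r = 1: numerator weight 2, denominator 1.
Top: 2(3.1866018325) − (3.3845278300) = 2.9886758350
2.9886758350 ÷ 1 = 2.9886758350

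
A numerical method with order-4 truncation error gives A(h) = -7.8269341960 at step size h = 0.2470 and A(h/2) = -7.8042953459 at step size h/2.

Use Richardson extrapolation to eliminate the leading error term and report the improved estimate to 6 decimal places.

Order 4 gives 2^r = 16 and 2^r − 1 = 15.
16×(-7.8042953459) − (-7.8269341960) = -117.0417913384
Denominator 16 − 1 = 15.
R = (-117.0417913384)/15 = -7.8027860892
Shift from A(h/2): +0.0015092567.

-7.802786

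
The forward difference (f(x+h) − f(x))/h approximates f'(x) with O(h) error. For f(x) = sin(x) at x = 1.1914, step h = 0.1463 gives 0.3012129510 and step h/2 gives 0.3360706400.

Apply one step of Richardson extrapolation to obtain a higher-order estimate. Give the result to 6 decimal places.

r = 1: numerator weight 2, denominator 1.
2*0.3360706400 − 0.3012129510 = 0.3709283290
Divide by 2^1 − 1 = 1.
(2*0.3360706400 − 0.3012129510)/(2 − 1) = 0.3709283290

0.370928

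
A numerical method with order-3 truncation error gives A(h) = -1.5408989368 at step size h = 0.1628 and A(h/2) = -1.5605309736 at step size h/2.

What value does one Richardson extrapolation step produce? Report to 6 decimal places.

Error is O(h^3); halving h shrinks it by 2^3 = 8.
Numerator 8*A(h/2) − A(h) = 8*(-1.5605309736) − (-1.5408989368) = -10.9433488520
Denominator 8 − 1 = 7.
So the Richardson estimate is -1.5633355503.
Gap between inputs: 1.963e-02; correction applied: −0.0028045767.

-1.563336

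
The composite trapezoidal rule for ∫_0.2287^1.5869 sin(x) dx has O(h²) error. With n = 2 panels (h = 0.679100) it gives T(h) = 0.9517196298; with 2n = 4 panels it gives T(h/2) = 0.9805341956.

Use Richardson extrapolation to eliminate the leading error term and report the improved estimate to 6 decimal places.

0.990139

Leading term ∝ h^2; use weight 4 = 2^2.
Difference of the inputs: 0.9805341956 − 0.9517196298 = 0.0288145658
Correction (A(h/2) − A(h))/(4 − 1) = 0.0288145658/3 = 0.0096048553
R = A(h/2) + (A(h/2) − A(h))/3 = 0.9805341956 + 0.0096048553 = 0.9901390509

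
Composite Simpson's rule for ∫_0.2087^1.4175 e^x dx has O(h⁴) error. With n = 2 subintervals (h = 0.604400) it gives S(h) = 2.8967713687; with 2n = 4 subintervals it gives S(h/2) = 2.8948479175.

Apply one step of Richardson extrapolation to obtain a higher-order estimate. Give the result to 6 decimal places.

2.894720

r = 4, so 2^r = 16.
Top: 16(2.8948479175) − (2.8967713687) = 43.4207953113
Divide by 2^4 − 1 = 15.
So the Richardson estimate is 2.8947196874.
Shift from A(h/2): −0.0001282301.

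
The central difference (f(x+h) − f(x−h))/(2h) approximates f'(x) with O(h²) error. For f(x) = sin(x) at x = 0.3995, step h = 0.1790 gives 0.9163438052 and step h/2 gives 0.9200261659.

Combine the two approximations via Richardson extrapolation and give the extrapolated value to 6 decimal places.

Error is O(h^2); halving h shrinks it by 2^2 = 4.
2^2×A(h/2) = 3.6801046636; minus A(h) gives 2.7637608584.
Denominator 4 − 1 = 3.
So the Richardson estimate is 0.9212536195.

0.921254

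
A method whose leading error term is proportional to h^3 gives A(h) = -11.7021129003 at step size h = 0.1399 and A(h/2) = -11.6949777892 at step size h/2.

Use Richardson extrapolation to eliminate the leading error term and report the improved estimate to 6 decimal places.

-11.693958

Leading term ∝ h^3; use weight 8 = 2^3.
Top: 8(-11.6949777892) − (-11.7021129003) = -81.8577094133
R = (-81.8577094133)/7 = -11.6939584876
Correction |R − A(h/2)| = 1.019e-03; gap |A(h/2) − A(h)| = 7.135e-03.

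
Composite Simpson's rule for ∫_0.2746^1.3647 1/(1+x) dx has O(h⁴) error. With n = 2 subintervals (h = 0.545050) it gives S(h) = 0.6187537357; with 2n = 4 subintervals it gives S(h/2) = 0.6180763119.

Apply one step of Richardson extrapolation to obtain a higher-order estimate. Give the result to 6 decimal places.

Error is O(h^4); halving h shrinks it by 2^4 = 16.
Difference of the inputs: 0.6180763119 − 0.6187537357 = -0.0006774238
Divide by 2^4 − 1 = 15: (-0.0006774238)/15 = -0.0000451616
R = A(h/2) + (A(h/2) − A(h))/15 = 0.6180763119 − 0.0000451616 = 0.6180311503

0.618031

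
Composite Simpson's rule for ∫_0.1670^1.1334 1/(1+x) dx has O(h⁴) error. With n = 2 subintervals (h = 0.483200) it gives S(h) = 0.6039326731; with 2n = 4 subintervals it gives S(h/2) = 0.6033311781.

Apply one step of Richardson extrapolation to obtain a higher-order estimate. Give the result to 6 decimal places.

0.603291

r = 4: numerator weight 16, denominator 15.
A(h/2) − A(h) = 0.6033311781 − 0.6039326731 = -0.0006014950
Divide by 2^4 − 1 = 15: (-0.0006014950)/15 = -0.0000400997
R = 0.6033311781 − 0.0000400997 = 0.6032910784
Correction |R − A(h/2)| = 4.010e-05; gap |A(h/2) − A(h)| = 6.015e-04.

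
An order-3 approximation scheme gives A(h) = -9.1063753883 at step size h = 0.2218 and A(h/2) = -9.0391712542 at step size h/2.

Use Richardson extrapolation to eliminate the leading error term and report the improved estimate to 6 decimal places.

The method has order 3: 2^3 = 8.
8*(-9.0391712542) = -72.3133700336; (-72.3133700336) − (-9.1063753883) = -63.2069946453
Denominator 8 − 1 = 7.
So the Richardson estimate is -9.0295706636.

-9.029571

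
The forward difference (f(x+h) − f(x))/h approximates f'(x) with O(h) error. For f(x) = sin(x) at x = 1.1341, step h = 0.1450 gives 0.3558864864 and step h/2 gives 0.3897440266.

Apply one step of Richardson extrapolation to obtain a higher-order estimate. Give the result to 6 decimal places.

With r = 1 the leading error scales as h^1, so the weight is 2^1 = 2.
Difference of the inputs: 0.3897440266 − 0.3558864864 = 0.0338575402
Divide by 2^1 − 1 = 1: 0.0338575402/1 = 0.0338575402
R = 0.3897440266 + 0.0338575402 = 0.4236015668
Shift from A(h/2): +0.0338575402.

0.423602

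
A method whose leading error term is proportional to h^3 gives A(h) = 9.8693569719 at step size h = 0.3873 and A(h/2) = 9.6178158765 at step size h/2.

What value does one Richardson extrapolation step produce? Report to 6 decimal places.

9.581881

Error is O(h^3); halving h shrinks it by 2^3 = 8.
8*9.6178158765 − 9.8693569719 = 67.0731700401
Divide by 2^3 − 1 = 7.
67.0731700401 ÷ 7 = 9.5818814343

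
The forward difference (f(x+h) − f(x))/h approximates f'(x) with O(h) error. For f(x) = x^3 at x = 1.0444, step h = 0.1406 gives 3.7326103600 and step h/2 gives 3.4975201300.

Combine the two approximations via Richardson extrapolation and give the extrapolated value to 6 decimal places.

r = 1, so 2^r = 2.
2·3.4975201300 = 6.9950402600; 6.9950402600 − 3.7326103600 = 3.2624299000
Divide by 2^1 − 1 = 1.
(2·3.4975201300 − 3.7326103600)/(2 − 1) = 3.2624299000
Shift from A(h/2): −0.2350902300.

3.262430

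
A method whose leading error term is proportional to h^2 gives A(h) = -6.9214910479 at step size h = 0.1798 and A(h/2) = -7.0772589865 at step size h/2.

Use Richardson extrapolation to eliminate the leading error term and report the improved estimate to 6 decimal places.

-7.129182

With r = 2 the leading error scales as h^2, so the weight is 2^2 = 4.
Top: 4(-7.0772589865) − (-6.9214910479) = -21.3875448981
(-21.3875448981) ÷ 3 = -7.1291816327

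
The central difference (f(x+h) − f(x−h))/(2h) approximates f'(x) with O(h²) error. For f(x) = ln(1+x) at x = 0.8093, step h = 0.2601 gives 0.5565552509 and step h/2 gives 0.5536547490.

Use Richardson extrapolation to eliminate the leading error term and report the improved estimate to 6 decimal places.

Method order is 2; weight 2^2 = 4.
2^2*A(h/2) = 2.2146189960; minus A(h) gives 1.6580637451.
Divide by 2^2 − 1 = 3.
Result: 0.5526879150
Shift from A(h/2): −0.0009668340.

0.552688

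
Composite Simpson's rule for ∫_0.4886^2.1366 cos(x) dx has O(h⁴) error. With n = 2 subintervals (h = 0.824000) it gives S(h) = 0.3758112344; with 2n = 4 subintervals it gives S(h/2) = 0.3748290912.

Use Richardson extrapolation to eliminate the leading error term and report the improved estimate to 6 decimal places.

0.374764

Method order is 4; weight 2^4 = 16.
2^4·A(h/2) = 5.9972654592; minus A(h) gives 5.6214542248.
Extrapolated: 5.6214542248 / 15 = 0.3747636150
Gap between inputs: 9.821e-04; correction applied: −0.0000654762.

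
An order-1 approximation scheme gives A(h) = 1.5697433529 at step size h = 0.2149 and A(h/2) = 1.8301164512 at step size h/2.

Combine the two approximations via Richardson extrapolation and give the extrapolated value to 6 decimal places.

r = 1, so 2^r = 2.
Weighted: 3.6602329024 − 1.5697433529 = 2.0904895495
Denominator 2 − 1 = 1.
Result: 2.0904895495
Correction |R − A(h/2)| = 2.604e-01; gap |A(h/2) − A(h)| = 2.604e-01.

2.090490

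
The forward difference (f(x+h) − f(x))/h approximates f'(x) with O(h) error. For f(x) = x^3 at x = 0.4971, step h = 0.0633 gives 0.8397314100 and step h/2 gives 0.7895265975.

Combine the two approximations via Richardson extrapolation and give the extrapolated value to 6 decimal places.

Method order is 1; weight 2^1 = 2.
Top: 2(0.7895265975) − (0.8397314100) = 0.7393217850
Extrapolated: 0.7393217850 / 1 = 0.7393217850

0.739322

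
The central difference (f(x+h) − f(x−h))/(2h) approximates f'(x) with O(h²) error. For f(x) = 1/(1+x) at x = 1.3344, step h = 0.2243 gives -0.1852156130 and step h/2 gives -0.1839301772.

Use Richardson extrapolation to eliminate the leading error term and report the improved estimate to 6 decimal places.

-0.183502

Method order is 2; weight 2^2 = 4.
4*(-0.1839301772) = -0.7357207088; subtract (-0.1852156130) → -0.5505050958
(-0.5505050958) ÷ 3 = -0.1835016986
Gap between inputs: 1.285e-03; correction applied: +0.0004284786.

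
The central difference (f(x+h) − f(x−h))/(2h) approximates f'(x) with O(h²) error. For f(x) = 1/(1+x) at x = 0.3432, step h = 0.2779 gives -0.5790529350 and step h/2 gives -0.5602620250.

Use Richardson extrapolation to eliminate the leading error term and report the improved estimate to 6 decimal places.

-0.553998

Order 2 gives 2^r = 4 and 2^r − 1 = 3.
4·(-0.5602620250) = -2.2410481000; subtract (-0.5790529350) → -1.6619951650
Denominator 4 − 1 = 3.
So the Richardson estimate is -0.5539983883.
Correction |R − A(h/2)| = 6.264e-03; gap |A(h/2) − A(h)| = 1.879e-02.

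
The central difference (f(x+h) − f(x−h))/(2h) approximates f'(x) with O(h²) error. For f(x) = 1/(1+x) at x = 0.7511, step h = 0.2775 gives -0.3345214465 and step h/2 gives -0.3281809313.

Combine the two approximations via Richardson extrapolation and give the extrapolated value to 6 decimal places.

-0.326067

The method has order 2: 2^2 = 4.
4·(-0.3281809313) = -1.3127237252; subtract (-0.3345214465) → -0.9782022787
Denominator 4 − 1 = 3.
So the Richardson estimate is -0.3260674262.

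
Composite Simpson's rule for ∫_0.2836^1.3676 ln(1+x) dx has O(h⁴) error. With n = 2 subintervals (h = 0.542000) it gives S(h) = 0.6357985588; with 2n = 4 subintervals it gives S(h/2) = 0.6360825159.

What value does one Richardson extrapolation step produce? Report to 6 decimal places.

0.636101

The method has order 4: 2^4 = 16.
A(h/2) − A(h) = 0.6360825159 − 0.6357985588 = 0.0002839571
Divide by 2^4 − 1 = 15: 0.0002839571/15 = 0.0000189305
R = A(h/2) + (A(h/2) − A(h))/15 = 0.6360825159 + 0.0000189305 = 0.6361014464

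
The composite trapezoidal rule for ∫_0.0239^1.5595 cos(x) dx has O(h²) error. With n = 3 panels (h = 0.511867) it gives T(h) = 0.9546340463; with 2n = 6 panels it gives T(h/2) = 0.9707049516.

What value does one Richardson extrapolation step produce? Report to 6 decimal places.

Leading term ∝ h^2; use weight 4 = 2^2.
Top: 4(0.9707049516) − (0.9546340463) = 2.9281857601
(4*0.9707049516 − 0.9546340463)/(4 − 1) = 0.9760619200
Shift from A(h/2): +0.0053569684.

0.976062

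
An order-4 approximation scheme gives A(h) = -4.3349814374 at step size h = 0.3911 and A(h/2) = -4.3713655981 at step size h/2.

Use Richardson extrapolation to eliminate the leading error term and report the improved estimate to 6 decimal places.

-4.373791

Method order is 4; weight 2^4 = 16.
Numerator 16*A(h/2) − A(h) = 16*(-4.3713655981) − (-4.3349814374) = -65.6068681322
Extrapolated: (-65.6068681322) / 15 = -4.3737912088
Gap between inputs: 3.638e-02; correction applied: −0.0024256107.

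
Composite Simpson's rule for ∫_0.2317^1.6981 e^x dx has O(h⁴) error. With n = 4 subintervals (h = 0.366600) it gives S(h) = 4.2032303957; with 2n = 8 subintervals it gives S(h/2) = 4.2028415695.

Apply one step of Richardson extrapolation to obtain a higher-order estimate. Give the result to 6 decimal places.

4.202816

Order 4 gives 2^r = 16 and 2^r − 1 = 15.
Numerator 16 × A(h/2) − A(h) = 16 × 4.2028415695 − 4.2032303957 = 63.0422347163
(16 × 4.2028415695 − 4.2032303957)/(16 − 1) = 4.2028156478
Shift from A(h/2): −0.0000259217.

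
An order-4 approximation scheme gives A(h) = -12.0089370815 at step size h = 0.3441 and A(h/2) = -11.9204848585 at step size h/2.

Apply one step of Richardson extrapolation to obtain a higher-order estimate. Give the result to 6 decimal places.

-11.914588

Order 4 gives 2^r = 16 and 2^r − 1 = 15.
Numerator 16×A(h/2) − A(h) = 16×(-11.9204848585) − (-12.0089370815) = -178.7188206545
(16×(-11.9204848585) − (-12.0089370815))/(16 − 1) = -11.9145880436
Correction |R − A(h/2)| = 5.897e-03; gap |A(h/2) − A(h)| = 8.845e-02.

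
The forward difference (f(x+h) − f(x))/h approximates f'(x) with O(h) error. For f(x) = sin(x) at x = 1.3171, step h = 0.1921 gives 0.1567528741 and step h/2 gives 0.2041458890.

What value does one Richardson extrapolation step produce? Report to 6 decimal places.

r = 1: numerator weight 2, denominator 1.
Weighted: 0.4082917780 − 0.1567528741 = 0.2515389039
0.2515389039 ÷ 1 = 0.2515389039
Correction |R − A(h/2)| = 4.739e-02; gap |A(h/2) − A(h)| = 4.739e-02.

0.251539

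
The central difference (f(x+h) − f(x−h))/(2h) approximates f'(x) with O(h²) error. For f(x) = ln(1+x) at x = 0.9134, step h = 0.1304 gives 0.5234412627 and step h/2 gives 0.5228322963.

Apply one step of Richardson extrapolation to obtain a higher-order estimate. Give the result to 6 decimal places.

0.522629

r = 2: numerator weight 4, denominator 3.
A(h/2) − A(h) = 0.5228322963 − 0.5234412627 = -0.0006089664
Correction (A(h/2) − A(h))/(4 − 1) = (-0.0006089664)/3 = -0.0002029888
R = 0.5228322963 − 0.0002029888 = 0.5226293075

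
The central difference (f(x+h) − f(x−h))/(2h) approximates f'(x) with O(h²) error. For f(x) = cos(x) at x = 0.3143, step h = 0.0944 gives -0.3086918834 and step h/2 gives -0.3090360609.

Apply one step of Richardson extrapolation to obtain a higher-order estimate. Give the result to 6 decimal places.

-0.309151

Order 2 gives 2^r = 4 and 2^r − 1 = 3.
Top: 4(-0.3090360609) − (-0.3086918834) = -0.9274523602
(4 × (-0.3090360609) − (-0.3086918834))/(4 − 1) = -0.3091507867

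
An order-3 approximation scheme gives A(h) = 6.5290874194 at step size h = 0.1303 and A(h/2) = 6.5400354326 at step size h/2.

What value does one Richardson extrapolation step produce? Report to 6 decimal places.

6.541599

The method has order 3: 2^3 = 8.
Top: 8(6.5400354326) − (6.5290874194) = 45.7911960414
Denominator 8 − 1 = 7.
45.7911960414 ÷ 7 = 6.5415994345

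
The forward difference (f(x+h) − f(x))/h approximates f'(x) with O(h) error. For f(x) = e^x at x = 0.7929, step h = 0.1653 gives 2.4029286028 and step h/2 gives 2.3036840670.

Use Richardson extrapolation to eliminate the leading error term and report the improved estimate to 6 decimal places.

With r = 1 the leading error scales as h^1, so the weight is 2^1 = 2.
2*2.3036840670 = 4.6073681340; subtract 2.4029286028 → 2.2044395312
Denominator 2 − 1 = 1.
2.2044395312 ÷ 1 = 2.2044395312

2.204440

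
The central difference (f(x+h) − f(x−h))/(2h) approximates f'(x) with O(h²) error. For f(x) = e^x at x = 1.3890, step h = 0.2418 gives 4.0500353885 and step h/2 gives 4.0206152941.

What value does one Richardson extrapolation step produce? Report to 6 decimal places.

4.010809

Leading term ∝ h^2; use weight 4 = 2^2.
Difference of the inputs: 4.0206152941 − 4.0500353885 = -0.0294200944
Divide by 2^2 − 1 = 3: (-0.0294200944)/3 = -0.0098066981
R = A(h/2) + (A(h/2) − A(h))/3 = 4.0206152941 − 0.0098066981 = 4.0108085960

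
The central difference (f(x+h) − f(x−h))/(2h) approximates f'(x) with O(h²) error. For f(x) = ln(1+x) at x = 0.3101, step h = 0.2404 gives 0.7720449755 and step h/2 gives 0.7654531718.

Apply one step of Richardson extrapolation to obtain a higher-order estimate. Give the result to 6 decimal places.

0.763256

r = 2: numerator weight 4, denominator 3.
Top: 4(0.7654531718) − (0.7720449755) = 2.2897677117
2.2897677117 ÷ 3 = 0.7632559039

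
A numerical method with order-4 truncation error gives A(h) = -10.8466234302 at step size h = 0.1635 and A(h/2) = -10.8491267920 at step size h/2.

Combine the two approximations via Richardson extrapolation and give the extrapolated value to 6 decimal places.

-10.849294

Order 4 gives 2^r = 16 and 2^r − 1 = 15.
16·(-10.8491267920) = -173.5860286720; subtract (-10.8466234302) → -162.7394052418
Divide by 2^4 − 1 = 15.
So the Richardson estimate is -10.8492936828.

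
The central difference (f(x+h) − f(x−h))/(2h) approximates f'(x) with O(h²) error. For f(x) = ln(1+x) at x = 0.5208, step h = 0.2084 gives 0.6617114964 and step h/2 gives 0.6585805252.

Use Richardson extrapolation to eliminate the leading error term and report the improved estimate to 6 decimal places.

Leading term ∝ h^2; use weight 4 = 2^2.
4*0.6585805252 = 2.6343221008; subtract 0.6617114964 → 1.9726106044
Divide by 2^2 − 1 = 3.
So the Richardson estimate is 0.6575368681.
Gap between inputs: 3.131e-03; correction applied: −0.0010436571.

0.657537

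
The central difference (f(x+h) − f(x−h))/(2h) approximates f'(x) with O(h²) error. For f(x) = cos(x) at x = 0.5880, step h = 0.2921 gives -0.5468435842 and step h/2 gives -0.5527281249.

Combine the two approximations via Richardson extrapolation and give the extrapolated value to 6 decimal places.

With r = 2 the leading error scales as h^2, so the weight is 2^2 = 4.
2^2·A(h/2) = -2.2109124996; minus A(h) gives -1.6640689154.
Denominator 4 − 1 = 3.
Extrapolated: (-1.6640689154) / 3 = -0.5546896385

-0.554690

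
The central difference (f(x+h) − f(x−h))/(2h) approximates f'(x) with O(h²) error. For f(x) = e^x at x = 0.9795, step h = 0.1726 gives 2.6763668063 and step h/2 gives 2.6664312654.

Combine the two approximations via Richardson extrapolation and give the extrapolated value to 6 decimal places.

With r = 2 the leading error scales as h^2, so the weight is 2^2 = 4.
Weighted: 10.6657250616 − 2.6763668063 = 7.9893582553
Divide by 2^2 − 1 = 3.
Extrapolated: 7.9893582553 / 3 = 2.6631194184

2.663119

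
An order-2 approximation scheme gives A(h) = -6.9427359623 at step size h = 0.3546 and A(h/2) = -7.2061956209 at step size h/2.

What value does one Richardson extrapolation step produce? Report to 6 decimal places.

-7.294016

Order 2 gives 2^r = 4 and 2^r − 1 = 3.
Weighted: (-28.8247824836) − (-6.9427359623) = -21.8820465213
Extrapolated: (-21.8820465213) / 3 = -7.2940155071
Gap between inputs: 2.635e-01; correction applied: −0.0878198862.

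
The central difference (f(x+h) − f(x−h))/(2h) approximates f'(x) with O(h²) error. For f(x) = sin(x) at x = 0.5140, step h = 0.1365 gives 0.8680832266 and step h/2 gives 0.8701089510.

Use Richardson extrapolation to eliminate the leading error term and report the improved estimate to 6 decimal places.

0.870784

Leading term ∝ h^2; use weight 4 = 2^2.
4 × 0.8701089510 − 0.8680832266 = 2.6123525774
Divide by 2^2 − 1 = 3.
2.6123525774 ÷ 3 = 0.8707841925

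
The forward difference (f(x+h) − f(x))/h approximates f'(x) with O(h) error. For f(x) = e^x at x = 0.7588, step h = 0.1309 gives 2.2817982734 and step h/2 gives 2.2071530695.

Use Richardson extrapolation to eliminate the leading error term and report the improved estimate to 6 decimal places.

The method has order 1: 2^1 = 2.
2·2.2071530695 − 2.2817982734 = 2.1325078656
Divide by 2^1 − 1 = 1.
2.1325078656 ÷ 1 = 2.1325078656
Correction |R − A(h/2)| = 7.465e-02; gap |A(h/2) − A(h)| = 7.465e-02.

2.132508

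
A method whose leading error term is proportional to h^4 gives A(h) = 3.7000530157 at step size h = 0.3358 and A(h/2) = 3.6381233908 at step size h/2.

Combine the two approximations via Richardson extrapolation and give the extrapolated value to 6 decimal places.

Error is O(h^4); halving h shrinks it by 2^4 = 16.
Top: 16(3.6381233908) − (3.7000530157) = 54.5099212371
Divide by 2^4 − 1 = 15.
So the Richardson estimate is 3.6339947491.

3.633995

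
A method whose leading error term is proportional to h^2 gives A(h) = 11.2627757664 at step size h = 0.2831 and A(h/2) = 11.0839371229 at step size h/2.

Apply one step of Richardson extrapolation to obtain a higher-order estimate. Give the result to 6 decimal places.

The method has order 2: 2^2 = 4.
Weighted: 44.3357484916 − 11.2627757664 = 33.0729727252
(4 × 11.0839371229 − 11.2627757664)/(4 − 1) = 11.0243242417
Correction |R − A(h/2)| = 5.961e-02; gap |A(h/2) − A(h)| = 1.788e-01.

11.024324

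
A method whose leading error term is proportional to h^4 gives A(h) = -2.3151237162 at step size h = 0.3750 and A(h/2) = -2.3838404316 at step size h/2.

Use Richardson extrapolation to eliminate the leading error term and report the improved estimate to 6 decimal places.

-2.388422

Order 4 gives 2^r = 16 and 2^r − 1 = 15.
Numerator 16 × A(h/2) − A(h) = 16 × (-2.3838404316) − (-2.3151237162) = -35.8263231894
Extrapolated: (-35.8263231894) / 15 = -2.3884215460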